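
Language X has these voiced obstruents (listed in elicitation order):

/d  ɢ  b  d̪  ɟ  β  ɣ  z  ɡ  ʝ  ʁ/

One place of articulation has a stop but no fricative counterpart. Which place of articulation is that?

dental

Stop: /b/ (bilabial), /d̪/ (dental), /d/ (alveolar), /ɟ/ (palatal), /ɡ/ (velar), /ɢ/ (uvular).
Fricative: /β/ (bilabial), /z/ (alveolar), /ʝ/ (palatal), /ɣ/ (velar), /ʁ/ (uvular).
Every place of articulation has a fricative member except dental, where /ð/ would be expected.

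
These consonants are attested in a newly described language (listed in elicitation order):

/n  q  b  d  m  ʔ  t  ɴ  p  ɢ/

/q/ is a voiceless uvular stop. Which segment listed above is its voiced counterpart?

The voiced counterpart is a voiced uvular stop — in this inventory, /ɢ/.

/ɢ/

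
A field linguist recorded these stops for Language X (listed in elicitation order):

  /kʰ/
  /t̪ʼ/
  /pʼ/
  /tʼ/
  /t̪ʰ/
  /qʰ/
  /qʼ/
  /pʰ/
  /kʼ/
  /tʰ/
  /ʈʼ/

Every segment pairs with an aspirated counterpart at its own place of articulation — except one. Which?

Bilabial: /pʰ/ ~ /pʼ/
Dental: /t̪ʰ/ ~ /t̪ʼ/
Alveolar: /tʰ/ ~ /tʼ/
Velar: /kʰ/ ~ /kʼ/
Uvular: /qʰ/ ~ /qʼ/
Retroflex: only /ʈʼ/ (ejective); no aspirated partner.
So /ʈʼ/ is the unpaired segment.

/ʈʼ/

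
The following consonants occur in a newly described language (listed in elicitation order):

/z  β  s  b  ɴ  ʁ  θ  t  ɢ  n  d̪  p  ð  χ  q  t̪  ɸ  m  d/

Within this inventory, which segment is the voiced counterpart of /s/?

/s/ is a voiceless alveolar fricative.
The voiced counterpart is a voiced alveolar fricative — in this inventory, /z/.

/z/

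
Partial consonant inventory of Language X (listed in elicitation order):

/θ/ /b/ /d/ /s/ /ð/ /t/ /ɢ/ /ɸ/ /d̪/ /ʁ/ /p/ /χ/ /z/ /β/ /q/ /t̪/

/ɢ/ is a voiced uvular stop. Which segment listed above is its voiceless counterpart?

/q/

The voiceless counterpart is a voiceless uvular stop — in this inventory, /q/.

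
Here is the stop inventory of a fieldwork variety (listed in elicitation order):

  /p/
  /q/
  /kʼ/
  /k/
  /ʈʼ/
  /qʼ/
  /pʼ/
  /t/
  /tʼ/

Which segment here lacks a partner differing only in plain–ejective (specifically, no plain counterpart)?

Bilabial: /p/ ~ /pʼ/
Alveolar: /t/ ~ /tʼ/
Velar: /k/ ~ /kʼ/
Uvular: /q/ ~ /qʼ/
Retroflex: only /ʈʼ/ (ejective); no plain partner.
So /ʈʼ/ is the unpaired segment.

/ʈʼ/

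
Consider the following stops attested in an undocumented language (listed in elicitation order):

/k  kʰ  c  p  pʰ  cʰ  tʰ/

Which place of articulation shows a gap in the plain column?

bilabial: plain /p/, aspirated /pʰ/.
alveolar: plain —, aspirated /tʰ/.
palatal: plain /c/, aspirated /cʰ/.
velar: plain /k/, aspirated /kʰ/.
Every place of articulation has a plain member except alveolar, where /t/ would be expected.

alveolar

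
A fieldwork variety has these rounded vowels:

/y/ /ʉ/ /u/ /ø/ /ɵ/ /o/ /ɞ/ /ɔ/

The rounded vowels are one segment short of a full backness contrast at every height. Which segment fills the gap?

Front: /y/ (high), /ø/ (high-mid).
Central: /ʉ/ (high), /ɵ/ (high-mid), /ɞ/ (low-mid).
Back: /u/ (high), /o/ (high-mid), /ɔ/ (low-mid).
The low-mid row has no front member, so the gap is the low-mid front rounded vowel /œ/.

/œ/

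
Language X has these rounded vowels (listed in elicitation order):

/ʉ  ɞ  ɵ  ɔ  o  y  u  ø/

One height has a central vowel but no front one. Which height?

height            front     central   back    
high              y         ʉ         u       
high-mid          ø         ɵ         o       
low-mid           —         ɞ         ɔ       
Every height has a front member except low-mid, where /œ/ would be expected.

low-mid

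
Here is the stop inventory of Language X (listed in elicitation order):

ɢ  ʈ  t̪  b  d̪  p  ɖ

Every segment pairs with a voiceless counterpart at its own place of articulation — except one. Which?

/ɢ/

Bilabial: /p/ ~ /b/
Dental: /t̪/ ~ /d̪/
Retroflex: /ʈ/ ~ /ɖ/
Uvular: only /ɢ/ (voiced); no voiceless partner.
So /ɢ/ is the unpaired segment.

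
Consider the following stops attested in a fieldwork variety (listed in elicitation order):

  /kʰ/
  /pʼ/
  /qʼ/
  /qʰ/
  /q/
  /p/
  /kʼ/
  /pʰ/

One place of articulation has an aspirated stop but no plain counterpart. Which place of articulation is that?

place of articulation  plain     aspirated  ejective
bilabial          p         pʰ        pʼ      
velar             —         kʰ        kʼ      
uvular            q         qʰ        qʼ      
Every place of articulation has a plain member except velar, where /k/ would be expected.

velar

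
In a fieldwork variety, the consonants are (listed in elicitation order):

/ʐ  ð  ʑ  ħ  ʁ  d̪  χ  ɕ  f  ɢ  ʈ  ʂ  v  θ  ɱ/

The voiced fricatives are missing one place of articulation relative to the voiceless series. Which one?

pharyngeal

place of articulation  voiceless  voiced  
labiodental       f         v       
dental            θ         ð       
retroflex         ʂ         ʐ       
alveolo-palatal   ɕ         ʑ       
uvular            χ         ʁ       
pharyngeal        ħ         —       
Every place of articulation has a voiced member except pharyngeal, where /ʕ/ would be expected.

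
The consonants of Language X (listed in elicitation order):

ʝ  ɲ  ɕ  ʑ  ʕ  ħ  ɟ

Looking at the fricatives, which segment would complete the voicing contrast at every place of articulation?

alveolo-palatal: voiceless /ɕ/, voiced /ʑ/.
palatal: voiceless —, voiced /ʝ/.
pharyngeal: voiceless /ħ/, voiced /ʕ/.
The palatal row has no voiceless member, so the gap is the voiceless palatal fricative /ç/.

/ç/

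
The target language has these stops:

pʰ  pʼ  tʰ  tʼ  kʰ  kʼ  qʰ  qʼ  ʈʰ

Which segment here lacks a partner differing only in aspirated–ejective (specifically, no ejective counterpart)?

/ʈʰ/

Bilabial: /pʰ/ ~ /pʼ/
Alveolar: /tʰ/ ~ /tʼ/
Velar: /kʰ/ ~ /kʼ/
Uvular: /qʰ/ ~ /qʼ/
Retroflex: only /ʈʰ/ (aspirated); no ejective partner.
So /ʈʰ/ is the unpaired segment.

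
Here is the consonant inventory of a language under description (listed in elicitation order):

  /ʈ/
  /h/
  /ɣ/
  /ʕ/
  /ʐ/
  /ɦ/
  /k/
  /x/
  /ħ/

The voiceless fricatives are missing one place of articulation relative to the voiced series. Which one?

place of articulation  voiceless  voiced  
retroflex         —         ʐ       
velar             x         ɣ       
pharyngeal        ħ         ʕ       
glottal           h         ɦ       
Every place of articulation has a voiceless member except retroflex, where /ʂ/ would be expected.

retroflex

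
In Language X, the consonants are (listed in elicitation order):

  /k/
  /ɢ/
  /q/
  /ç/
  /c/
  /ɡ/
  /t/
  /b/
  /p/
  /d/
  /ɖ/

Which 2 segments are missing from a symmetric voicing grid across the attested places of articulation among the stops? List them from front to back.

/ʈ/, /ɟ/

place of articulation  voiceless  voiced  
bilabial          p         b       
alveolar          t         d       
retroflex         —         ɖ       
palatal           c         —       
velar             k         ɡ       
uvular            q         ɢ       
Gaps, from front to back: retroflex lacks voiceless (/ʈ/); palatal lacks voiced (/ɟ/).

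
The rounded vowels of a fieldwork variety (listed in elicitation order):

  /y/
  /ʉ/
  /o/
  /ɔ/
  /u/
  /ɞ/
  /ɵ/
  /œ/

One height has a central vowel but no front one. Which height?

high-mid

height            front     central   back    
high              y         ʉ         u       
high-mid          —         ɵ         o       
low-mid           œ         ɞ         ɔ       
Every height has a front member except high-mid, where /ø/ would be expected.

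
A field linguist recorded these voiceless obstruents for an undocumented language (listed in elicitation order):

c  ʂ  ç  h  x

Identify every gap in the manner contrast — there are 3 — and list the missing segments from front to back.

place of articulation  stop      fricative
retroflex         —         ʂ       
palatal           c         ç       
velar             —         x       
glottal           —         h       
Gaps, from front to back: retroflex lacks stop (/ʈ/); velar lacks stop (/k/); glottal lacks stop (/ʔ/).

/ʈ/, /k/, /ʔ/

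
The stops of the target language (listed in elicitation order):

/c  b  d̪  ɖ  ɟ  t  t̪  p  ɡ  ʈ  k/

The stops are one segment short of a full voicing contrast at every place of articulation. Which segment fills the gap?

bilabial: voiceless /p/, voiced /b/.
dental: voiceless /t̪/, voiced /d̪/.
alveolar: voiceless /t/, voiced —.
retroflex: voiceless /ʈ/, voiced /ɖ/.
palatal: voiceless /c/, voiced /ɟ/.
velar: voiceless /k/, voiced /ɡ/.
The alveolar row has no voiced member, so the gap is the voiced alveolar stop /d/.

/d/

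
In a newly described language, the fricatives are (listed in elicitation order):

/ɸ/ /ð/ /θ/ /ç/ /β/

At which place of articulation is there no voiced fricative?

Voiceless: /ɸ/ (bilabial), /θ/ (dental), /ç/ (palatal).
Voiced: /β/ (bilabial), /ð/ (dental).
Every place of articulation has a voiced member except palatal, where /ʝ/ would be expected.

palatal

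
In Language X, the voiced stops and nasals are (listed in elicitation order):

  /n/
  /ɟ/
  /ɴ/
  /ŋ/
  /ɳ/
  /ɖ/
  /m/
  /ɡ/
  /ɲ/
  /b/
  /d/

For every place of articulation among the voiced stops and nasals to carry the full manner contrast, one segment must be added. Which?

/ɢ/

Oral stop: /b/ (bilabial), /d/ (alveolar), /ɖ/ (retroflex), /ɟ/ (palatal), /ɡ/ (velar).
Nasal: /m/ (bilabial), /n/ (alveolar), /ɳ/ (retroflex), /ɲ/ (palatal), /ŋ/ (velar), /ɴ/ (uvular).
The uvular row has no oral stop member, so the gap is the uvular oral stop /ɢ/.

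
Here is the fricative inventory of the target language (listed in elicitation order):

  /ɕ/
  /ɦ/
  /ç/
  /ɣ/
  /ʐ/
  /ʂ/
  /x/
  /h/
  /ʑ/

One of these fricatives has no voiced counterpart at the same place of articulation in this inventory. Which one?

/ç/

Retroflex: /ʂ/ ~ /ʐ/
Alveolo-palatal: /ɕ/ ~ /ʑ/
Velar: /x/ ~ /ɣ/
Glottal: /h/ ~ /ɦ/
Palatal: only /ç/ (voiceless); no voiced partner.
So /ç/ is the unpaired segment.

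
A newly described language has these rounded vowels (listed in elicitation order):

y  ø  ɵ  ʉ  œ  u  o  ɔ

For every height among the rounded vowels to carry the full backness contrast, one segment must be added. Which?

/ɞ/

high: front /y/, central /ʉ/, back /u/.
high-mid: front /ø/, central /ɵ/, back /o/.
low-mid: front /œ/, central —, back /ɔ/.
The low-mid row has no central member, so the gap is the low-mid central rounded vowel /ɞ/.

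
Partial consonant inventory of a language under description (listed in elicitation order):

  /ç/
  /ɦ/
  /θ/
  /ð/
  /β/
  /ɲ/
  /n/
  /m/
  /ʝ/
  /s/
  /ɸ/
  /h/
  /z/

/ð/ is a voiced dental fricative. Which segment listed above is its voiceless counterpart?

/θ/

The voiceless counterpart is a voiceless dental fricative — in this inventory, /θ/.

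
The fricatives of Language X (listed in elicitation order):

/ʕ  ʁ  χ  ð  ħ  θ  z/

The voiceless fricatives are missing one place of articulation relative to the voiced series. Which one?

alveolar

Voiceless: /θ/ (dental), /χ/ (uvular), /ħ/ (pharyngeal).
Voiced: /ð/ (dental), /z/ (alveolar), /ʁ/ (uvular), /ʕ/ (pharyngeal).
Every place of articulation has a voiceless member except alveolar, where /s/ would be expected.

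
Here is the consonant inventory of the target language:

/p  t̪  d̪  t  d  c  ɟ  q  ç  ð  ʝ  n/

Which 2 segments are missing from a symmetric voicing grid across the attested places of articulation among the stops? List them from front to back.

/b/, /ɢ/

place of articulation  voiceless  voiced  
bilabial          p         —       
dental            t̪        d̪      
alveolar          t         d       
palatal           c         ɟ       
uvular            q         —       
Gaps, from front to back: bilabial lacks voiced (/b/); uvular lacks voiced (/ɢ/).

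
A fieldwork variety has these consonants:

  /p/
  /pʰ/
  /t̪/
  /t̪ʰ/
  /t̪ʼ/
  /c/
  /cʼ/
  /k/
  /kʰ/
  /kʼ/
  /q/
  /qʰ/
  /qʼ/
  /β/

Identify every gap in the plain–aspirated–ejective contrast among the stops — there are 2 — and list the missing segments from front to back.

bilabial: plain /p/, aspirated /pʰ/, ejective —.
dental: plain /t̪/, aspirated /t̪ʰ/, ejective /t̪ʼ/.
palatal: plain /c/, aspirated —, ejective /cʼ/.
velar: plain /k/, aspirated /kʰ/, ejective /kʼ/.
uvular: plain /q/, aspirated /qʰ/, ejective /qʼ/.
Gaps, from front to back: bilabial lacks ejective (/pʼ/); palatal lacks aspirated (/cʰ/).

/pʼ/, /cʰ/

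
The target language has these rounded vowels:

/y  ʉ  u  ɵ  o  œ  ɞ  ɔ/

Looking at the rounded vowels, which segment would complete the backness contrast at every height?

height            front     central   back    
high              y         ʉ         u       
high-mid          —         ɵ         o       
low-mid           œ         ɞ         ɔ       
The high-mid row has no front member, so the gap is the high-mid front rounded vowel /ø/.

/ø/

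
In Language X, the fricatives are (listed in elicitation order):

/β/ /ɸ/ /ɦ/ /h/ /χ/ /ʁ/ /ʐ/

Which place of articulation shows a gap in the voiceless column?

place of articulation  voiceless  voiced  
bilabial          ɸ         β       
retroflex         —         ʐ       
uvular            χ         ʁ       
glottal           h         ɦ       
Every place of articulation has a voiceless member except retroflex, where /ʂ/ would be expected.

retroflex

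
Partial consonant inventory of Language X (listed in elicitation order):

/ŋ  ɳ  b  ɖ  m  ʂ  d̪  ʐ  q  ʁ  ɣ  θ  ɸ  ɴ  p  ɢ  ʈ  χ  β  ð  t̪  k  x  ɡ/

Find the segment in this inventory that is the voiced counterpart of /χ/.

/χ/ is a voiceless uvular fricative.
The voiced counterpart is a voiced uvular fricative — in this inventory, /ʁ/.

/ʁ/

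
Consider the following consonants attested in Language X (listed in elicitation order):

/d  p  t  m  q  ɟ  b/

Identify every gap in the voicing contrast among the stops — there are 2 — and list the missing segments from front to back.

/c/, /ɢ/

bilabial: voiceless /p/, voiced /b/.
alveolar: voiceless /t/, voiced /d/.
palatal: voiceless —, voiced /ɟ/.
uvular: voiceless /q/, voiced —.
Gaps, from front to back: palatal lacks voiceless (/c/); uvular lacks voiced (/ɢ/).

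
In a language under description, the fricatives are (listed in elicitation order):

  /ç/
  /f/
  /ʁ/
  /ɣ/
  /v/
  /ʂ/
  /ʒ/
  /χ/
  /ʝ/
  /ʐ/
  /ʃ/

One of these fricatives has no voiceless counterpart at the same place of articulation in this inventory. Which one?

/ɣ/

Labiodental: /f/ ~ /v/
Postalveolar: /ʃ/ ~ /ʒ/
Retroflex: /ʂ/ ~ /ʐ/
Palatal: /ç/ ~ /ʝ/
Uvular: /χ/ ~ /ʁ/
Velar: only /ɣ/ (voiced); no voiceless partner.
So /ɣ/ is the unpaired segment.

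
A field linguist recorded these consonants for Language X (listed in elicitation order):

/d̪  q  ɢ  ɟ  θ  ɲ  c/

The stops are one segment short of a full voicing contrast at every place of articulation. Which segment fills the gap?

/t̪/

place of articulation  voiceless  voiced  
dental            —         d̪      
palatal           c         ɟ       
uvular            q         ɢ       
The dental row has no voiceless member, so the gap is the voiceless dental stop /t̪/.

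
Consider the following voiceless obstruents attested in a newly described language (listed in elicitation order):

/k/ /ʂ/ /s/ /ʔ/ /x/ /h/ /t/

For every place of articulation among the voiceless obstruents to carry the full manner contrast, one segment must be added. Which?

/ʈ/

alveolar: stop /t/, fricative /s/.
retroflex: stop —, fricative /ʂ/.
velar: stop /k/, fricative /x/.
glottal: stop /ʔ/, fricative /h/.
The retroflex row has no stop member, so the gap is the retroflex stop /ʈ/.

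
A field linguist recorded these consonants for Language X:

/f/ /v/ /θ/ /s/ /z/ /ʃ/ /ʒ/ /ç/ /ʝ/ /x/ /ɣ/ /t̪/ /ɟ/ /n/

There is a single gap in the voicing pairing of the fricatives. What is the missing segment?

labiodental: voiceless /f/, voiced /v/.
dental: voiceless /θ/, voiced —.
alveolar: voiceless /s/, voiced /z/.
postalveolar: voiceless /ʃ/, voiced /ʒ/.
palatal: voiceless /ç/, voiced /ʝ/.
velar: voiceless /x/, voiced /ɣ/.
The dental row has no voiced member, so the gap is the voiced dental fricative /ð/.

/ð/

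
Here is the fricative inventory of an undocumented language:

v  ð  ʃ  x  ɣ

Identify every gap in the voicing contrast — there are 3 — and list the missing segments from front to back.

Voiceless: /ʃ/ (postalveolar), /x/ (velar).
Voiced: /v/ (labiodental), /ð/ (dental), /ɣ/ (velar).
Gaps, from front to back: labiodental lacks voiceless (/f/); dental lacks voiceless (/θ/); postalveolar lacks voiced (/ʒ/).

/f/, /θ/, /ʒ/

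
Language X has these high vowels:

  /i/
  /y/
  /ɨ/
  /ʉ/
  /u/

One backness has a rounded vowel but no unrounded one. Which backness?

back

backness          unrounded  rounded 
front             i         y       
central           ɨ         ʉ       
back              —         u       
Every backness has an unrounded member except back, where /ɯ/ would be expected.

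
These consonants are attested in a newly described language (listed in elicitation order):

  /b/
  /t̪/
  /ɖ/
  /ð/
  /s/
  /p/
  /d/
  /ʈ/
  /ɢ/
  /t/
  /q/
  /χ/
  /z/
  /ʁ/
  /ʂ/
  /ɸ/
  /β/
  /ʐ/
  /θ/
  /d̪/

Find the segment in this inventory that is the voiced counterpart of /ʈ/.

/ɖ/

/ʈ/ is a voiceless retroflex stop.
The voiced counterpart is a voiced retroflex stop — in this inventory, /ɖ/.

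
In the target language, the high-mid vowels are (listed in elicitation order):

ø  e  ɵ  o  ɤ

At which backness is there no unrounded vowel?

Unrounded: /e/ (front), /ɤ/ (back).
Rounded: /ø/ (front), /ɵ/ (central), /o/ (back).
Every backness has an unrounded member except central, where /ɘ/ would be expected.

central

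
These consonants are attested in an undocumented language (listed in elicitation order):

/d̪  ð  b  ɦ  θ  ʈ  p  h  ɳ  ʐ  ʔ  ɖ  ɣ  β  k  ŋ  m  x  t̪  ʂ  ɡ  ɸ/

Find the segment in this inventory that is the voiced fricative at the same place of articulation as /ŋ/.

/ŋ/ is a velar nasal.
The voiced fricative at the same place is a voiced velar fricative — in this inventory, /ɣ/.

/ɣ/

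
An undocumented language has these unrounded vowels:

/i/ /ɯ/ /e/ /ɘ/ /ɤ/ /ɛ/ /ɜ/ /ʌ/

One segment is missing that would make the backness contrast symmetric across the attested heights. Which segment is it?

height            front     central   back    
high              i         —         ɯ       
high-mid          e         ɘ         ɤ       
low-mid           ɛ         ɜ         ʌ       
The high row has no central member, so the gap is the high central unrounded vowel /ɨ/.

/ɨ/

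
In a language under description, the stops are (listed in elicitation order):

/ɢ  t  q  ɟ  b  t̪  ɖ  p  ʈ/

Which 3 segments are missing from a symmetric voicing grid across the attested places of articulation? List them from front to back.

bilabial: voiceless /p/, voiced /b/.
dental: voiceless /t̪/, voiced —.
alveolar: voiceless /t/, voiced —.
retroflex: voiceless /ʈ/, voiced /ɖ/.
palatal: voiceless —, voiced /ɟ/.
uvular: voiceless /q/, voiced /ɢ/.
Gaps, from front to back: dental lacks voiced (/d̪/); alveolar lacks voiced (/d/); palatal lacks voiceless (/c/).

/d̪/, /d/, /c/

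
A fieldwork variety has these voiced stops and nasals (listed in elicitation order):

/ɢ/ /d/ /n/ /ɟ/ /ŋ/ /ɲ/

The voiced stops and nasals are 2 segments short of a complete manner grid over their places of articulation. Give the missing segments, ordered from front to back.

Oral stop: /d/ (alveolar), /ɟ/ (palatal), /ɢ/ (uvular).
Nasal: /n/ (alveolar), /ɲ/ (palatal), /ŋ/ (velar).
Gaps, from front to back: velar lacks oral stop (/ɡ/); uvular lacks nasal (/ɴ/).

/ɡ/, /ɴ/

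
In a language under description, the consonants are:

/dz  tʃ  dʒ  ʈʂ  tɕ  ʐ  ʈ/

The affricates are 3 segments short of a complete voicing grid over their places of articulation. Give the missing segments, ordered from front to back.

/ts/, /ɖʐ/, /dʑ/

alveolar: voiceless —, voiced /dz/.
postalveolar: voiceless /tʃ/, voiced /dʒ/.
retroflex: voiceless /ʈʂ/, voiced —.
alveolo-palatal: voiceless /tɕ/, voiced —.
Gaps, from front to back: alveolar lacks voiceless (/ts/); retroflex lacks voiced (/ɖʐ/); alveolo-palatal lacks voiced (/dʑ/).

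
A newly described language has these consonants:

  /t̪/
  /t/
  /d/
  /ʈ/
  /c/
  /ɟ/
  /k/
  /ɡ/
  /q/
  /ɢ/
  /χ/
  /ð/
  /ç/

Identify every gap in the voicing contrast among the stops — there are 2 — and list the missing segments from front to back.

/d̪/, /ɖ/

dental: voiceless /t̪/, voiced —.
alveolar: voiceless /t/, voiced /d/.
retroflex: voiceless /ʈ/, voiced —.
palatal: voiceless /c/, voiced /ɟ/.
velar: voiceless /k/, voiced /ɡ/.
uvular: voiceless /q/, voiced /ɢ/.
Gaps, from front to back: dental lacks voiced (/d̪/); retroflex lacks voiced (/ɖ/).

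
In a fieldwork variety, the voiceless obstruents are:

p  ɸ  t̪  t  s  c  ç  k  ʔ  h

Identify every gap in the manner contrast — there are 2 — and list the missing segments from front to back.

place of articulation  stop      fricative
bilabial          p         ɸ       
dental            t̪        —       
alveolar          t         s       
palatal           c         ç       
velar             k         —       
glottal           ʔ         h       
Gaps, from front to back: dental lacks fricative (/θ/); velar lacks fricative (/x/).

/θ/, /x/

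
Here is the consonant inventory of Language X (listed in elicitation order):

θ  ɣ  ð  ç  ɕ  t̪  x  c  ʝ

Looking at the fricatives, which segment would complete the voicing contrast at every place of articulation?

place of articulation  voiceless  voiced  
dental            θ         ð       
alveolo-palatal   ɕ         —       
palatal           ç         ʝ       
velar             x         ɣ       
The alveolo-palatal row has no voiced member, so the gap is the voiced alveolo-palatal fricative /ʑ/.

/ʑ/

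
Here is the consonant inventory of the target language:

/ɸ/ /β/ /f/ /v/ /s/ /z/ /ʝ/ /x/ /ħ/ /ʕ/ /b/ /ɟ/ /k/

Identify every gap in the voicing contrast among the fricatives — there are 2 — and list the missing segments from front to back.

Voiceless: /ɸ/ (bilabial), /f/ (labiodental), /s/ (alveolar), /x/ (velar), /ħ/ (pharyngeal).
Voiced: /β/ (bilabial), /v/ (labiodental), /z/ (alveolar), /ʝ/ (palatal), /ʕ/ (pharyngeal).
Gaps, from front to back: palatal lacks voiceless (/ç/); velar lacks voiced (/ɣ/).

/ç/, /ɣ/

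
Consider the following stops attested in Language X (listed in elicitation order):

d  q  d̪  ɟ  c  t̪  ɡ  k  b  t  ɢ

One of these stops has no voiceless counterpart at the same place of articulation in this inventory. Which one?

Dental: /t̪/ ~ /d̪/
Alveolar: /t/ ~ /d/
Palatal: /c/ ~ /ɟ/
Velar: /k/ ~ /ɡ/
Uvular: /q/ ~ /ɢ/
Bilabial: only /b/ (voiced); no voiceless partner.
So /b/ is the unpaired segment.

/b/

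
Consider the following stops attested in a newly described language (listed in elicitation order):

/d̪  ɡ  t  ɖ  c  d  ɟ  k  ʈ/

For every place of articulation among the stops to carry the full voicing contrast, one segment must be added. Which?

/t̪/

Voiceless: /t/ (alveolar), /ʈ/ (retroflex), /c/ (palatal), /k/ (velar).
Voiced: /d̪/ (dental), /d/ (alveolar), /ɖ/ (retroflex), /ɟ/ (palatal), /ɡ/ (velar).
The dental row has no voiceless member, so the gap is the voiceless dental stop /t̪/.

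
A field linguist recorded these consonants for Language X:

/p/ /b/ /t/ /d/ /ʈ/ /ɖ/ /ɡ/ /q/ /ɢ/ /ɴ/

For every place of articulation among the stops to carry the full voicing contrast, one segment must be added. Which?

Voiceless: /p/ (bilabial), /t/ (alveolar), /ʈ/ (retroflex), /q/ (uvular).
Voiced: /b/ (bilabial), /d/ (alveolar), /ɖ/ (retroflex), /ɡ/ (velar), /ɢ/ (uvular).
The velar row has no voiceless member, so the gap is the voiceless velar stop /k/.

/k/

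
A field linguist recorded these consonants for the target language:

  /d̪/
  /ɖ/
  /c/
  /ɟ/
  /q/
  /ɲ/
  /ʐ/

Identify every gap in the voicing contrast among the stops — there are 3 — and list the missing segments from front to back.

/t̪/, /ʈ/, /ɢ/

Voiceless: /c/ (palatal), /q/ (uvular).
Voiced: /d̪/ (dental), /ɖ/ (retroflex), /ɟ/ (palatal).
Gaps, from front to back: dental lacks voiceless (/t̪/); retroflex lacks voiceless (/ʈ/); uvular lacks voiced (/ɢ/).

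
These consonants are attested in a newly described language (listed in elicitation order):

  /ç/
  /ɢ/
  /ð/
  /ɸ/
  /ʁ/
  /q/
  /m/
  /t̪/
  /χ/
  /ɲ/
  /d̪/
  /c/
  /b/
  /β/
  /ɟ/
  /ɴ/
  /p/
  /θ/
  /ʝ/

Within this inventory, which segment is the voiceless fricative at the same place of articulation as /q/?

/q/ is a voiceless uvular stop.
The voiceless fricative at the same place is a voiceless uvular fricative — in this inventory, /χ/.

/χ/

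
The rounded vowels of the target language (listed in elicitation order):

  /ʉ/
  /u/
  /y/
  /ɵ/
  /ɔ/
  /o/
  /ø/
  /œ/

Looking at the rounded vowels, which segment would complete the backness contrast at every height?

/ɞ/

Front: /y/ (high), /ø/ (high-mid), /œ/ (low-mid).
Central: /ʉ/ (high), /ɵ/ (high-mid).
Back: /u/ (high), /o/ (high-mid), /ɔ/ (low-mid).
The low-mid row has no central member, so the gap is the low-mid central rounded vowel /ɞ/.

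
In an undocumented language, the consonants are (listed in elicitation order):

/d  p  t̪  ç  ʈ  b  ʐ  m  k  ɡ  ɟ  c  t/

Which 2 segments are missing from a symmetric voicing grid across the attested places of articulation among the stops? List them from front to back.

place of articulation  voiceless  voiced  
bilabial          p         b       
dental            t̪        —       
alveolar          t         d       
retroflex         ʈ         —       
palatal           c         ɟ       
velar             k         ɡ       
Gaps, from front to back: dental lacks voiced (/d̪/); retroflex lacks voiced (/ɖ/).

/d̪/, /ɖ/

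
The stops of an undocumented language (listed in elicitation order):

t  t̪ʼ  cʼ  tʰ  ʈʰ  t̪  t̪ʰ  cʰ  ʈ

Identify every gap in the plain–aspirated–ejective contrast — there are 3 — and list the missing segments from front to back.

/tʼ/, /ʈʼ/, /c/

Plain: /t̪/ (dental), /t/ (alveolar), /ʈ/ (retroflex).
Aspirated: /t̪ʰ/ (dental), /tʰ/ (alveolar), /ʈʰ/ (retroflex), /cʰ/ (palatal).
Ejective: /t̪ʼ/ (dental), /cʼ/ (palatal).
Gaps, from front to back: alveolar lacks ejective (/tʼ/); retroflex lacks ejective (/ʈʼ/); palatal lacks plain (/c/).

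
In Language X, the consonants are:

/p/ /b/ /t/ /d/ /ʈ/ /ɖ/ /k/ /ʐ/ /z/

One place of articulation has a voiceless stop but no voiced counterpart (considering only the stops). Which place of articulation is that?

velar

place of articulation  voiceless  voiced  
bilabial          p         b       
alveolar          t         d       
retroflex         ʈ         ɖ       
velar             k         —       
Every place of articulation has a voiced member except velar, where /ɡ/ would be expected.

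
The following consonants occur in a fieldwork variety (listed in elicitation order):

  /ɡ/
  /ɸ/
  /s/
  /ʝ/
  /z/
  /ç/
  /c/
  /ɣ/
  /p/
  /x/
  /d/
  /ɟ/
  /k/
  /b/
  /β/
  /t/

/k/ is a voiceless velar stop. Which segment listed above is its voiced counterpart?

The voiced counterpart is a voiced velar stop — in this inventory, /ɡ/.

/ɡ/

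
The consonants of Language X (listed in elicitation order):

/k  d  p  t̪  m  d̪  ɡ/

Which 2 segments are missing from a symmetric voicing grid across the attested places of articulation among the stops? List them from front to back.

place of articulation  voiceless  voiced  
bilabial          p         —       
dental            t̪        d̪      
alveolar          —         d       
velar             k         ɡ       
Gaps, from front to back: bilabial lacks voiced (/b/); alveolar lacks voiceless (/t/).

/b/, /t/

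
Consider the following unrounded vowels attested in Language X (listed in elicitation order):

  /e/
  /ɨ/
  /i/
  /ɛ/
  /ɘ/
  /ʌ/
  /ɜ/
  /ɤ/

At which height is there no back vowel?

high: front /i/, central /ɨ/, back —.
high-mid: front /e/, central /ɘ/, back /ɤ/.
low-mid: front /ɛ/, central /ɜ/, back /ʌ/.
Every height has a back member except high, where /ɯ/ would be expected.

high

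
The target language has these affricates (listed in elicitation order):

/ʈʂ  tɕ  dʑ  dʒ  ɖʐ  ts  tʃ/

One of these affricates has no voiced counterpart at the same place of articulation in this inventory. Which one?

Postalveolar: /tʃ/ ~ /dʒ/
Retroflex: /ʈʂ/ ~ /ɖʐ/
Alveolo-palatal: /tɕ/ ~ /dʑ/
Alveolar: only /ts/ (voiceless); no voiced partner.
So /ts/ is the unpaired segment.

/ts/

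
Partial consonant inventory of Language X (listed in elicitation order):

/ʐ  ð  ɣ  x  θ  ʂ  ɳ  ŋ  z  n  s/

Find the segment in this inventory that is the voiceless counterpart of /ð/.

/ð/ is a voiced dental fricative.
The voiceless counterpart is a voiceless dental fricative — in this inventory, /θ/.

/θ/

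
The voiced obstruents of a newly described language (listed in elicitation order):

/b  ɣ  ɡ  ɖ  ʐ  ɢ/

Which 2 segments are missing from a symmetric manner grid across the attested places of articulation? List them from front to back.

place of articulation  stop      fricative
bilabial          b         —       
retroflex         ɖ         ʐ       
velar             ɡ         ɣ       
uvular            ɢ         —       
Gaps, from front to back: bilabial lacks fricative (/β/); uvular lacks fricative (/ʁ/).

/β/, /ʁ/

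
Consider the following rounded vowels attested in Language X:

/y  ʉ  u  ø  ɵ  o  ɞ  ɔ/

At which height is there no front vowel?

low-mid

high: front /y/, central /ʉ/, back /u/.
high-mid: front /ø/, central /ɵ/, back /o/.
low-mid: front —, central /ɞ/, back /ɔ/.
Every height has a front member except low-mid, where /œ/ would be expected.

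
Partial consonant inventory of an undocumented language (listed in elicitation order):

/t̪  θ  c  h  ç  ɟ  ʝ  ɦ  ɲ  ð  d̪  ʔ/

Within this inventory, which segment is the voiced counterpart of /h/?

/ɦ/

/h/ is a voiceless glottal fricative.
The voiced counterpart is a voiced glottal fricative — in this inventory, /ɦ/.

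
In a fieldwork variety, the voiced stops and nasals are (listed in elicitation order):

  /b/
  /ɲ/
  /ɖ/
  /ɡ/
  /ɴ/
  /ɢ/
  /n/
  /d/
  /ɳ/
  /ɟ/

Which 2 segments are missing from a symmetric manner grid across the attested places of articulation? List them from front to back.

bilabial: oral stop /b/, nasal —.
alveolar: oral stop /d/, nasal /n/.
retroflex: oral stop /ɖ/, nasal /ɳ/.
palatal: oral stop /ɟ/, nasal /ɲ/.
velar: oral stop /ɡ/, nasal —.
uvular: oral stop /ɢ/, nasal /ɴ/.
Gaps, from front to back: bilabial lacks nasal (/m/); velar lacks nasal (/ŋ/).

/m/, /ŋ/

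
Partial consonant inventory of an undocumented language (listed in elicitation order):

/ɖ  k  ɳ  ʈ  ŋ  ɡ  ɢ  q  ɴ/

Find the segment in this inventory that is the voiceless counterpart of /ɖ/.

/ʈ/

/ɖ/ is a voiced retroflex stop.
The voiceless counterpart is a voiceless retroflex stop — in this inventory, /ʈ/.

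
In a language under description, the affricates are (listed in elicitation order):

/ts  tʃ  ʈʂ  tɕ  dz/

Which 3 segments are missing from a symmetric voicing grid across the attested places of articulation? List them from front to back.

/dʒ/, /ɖʐ/, /dʑ/

Voiceless: /ts/ (alveolar), /tʃ/ (postalveolar), /ʈʂ/ (retroflex), /tɕ/ (alveolo-palatal).
Voiced: /dz/ (alveolar).
Gaps, from front to back: postalveolar lacks voiced (/dʒ/); retroflex lacks voiced (/ɖʐ/); alveolo-palatal lacks voiced (/dʑ/).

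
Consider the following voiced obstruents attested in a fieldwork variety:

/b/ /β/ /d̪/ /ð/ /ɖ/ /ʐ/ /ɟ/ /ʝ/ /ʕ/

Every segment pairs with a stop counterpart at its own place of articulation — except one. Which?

/ʕ/

Bilabial: /b/ ~ /β/
Dental: /d̪/ ~ /ð/
Retroflex: /ɖ/ ~ /ʐ/
Palatal: /ɟ/ ~ /ʝ/
Pharyngeal: only /ʕ/ (fricative); no stop partner.
So /ʕ/ is the unpaired segment.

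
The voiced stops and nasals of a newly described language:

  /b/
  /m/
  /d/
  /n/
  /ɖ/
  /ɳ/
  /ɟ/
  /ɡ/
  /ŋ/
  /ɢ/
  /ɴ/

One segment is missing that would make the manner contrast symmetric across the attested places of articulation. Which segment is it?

/ɲ/

place of articulation  oral stop  nasal   
bilabial          b         m       
alveolar          d         n       
retroflex         ɖ         ɳ       
palatal           ɟ         —       
velar             ɡ         ŋ       
uvular            ɢ         ɴ       
The palatal row has no nasal member, so the gap is the palatal nasal /ɲ/.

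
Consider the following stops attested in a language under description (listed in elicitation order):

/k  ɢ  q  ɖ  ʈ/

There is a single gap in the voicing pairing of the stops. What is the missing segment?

retroflex: voiceless /ʈ/, voiced /ɖ/.
velar: voiceless /k/, voiced —.
uvular: voiceless /q/, voiced /ɢ/.
The velar row has no voiced member, so the gap is the voiced velar stop /ɡ/.

/ɡ/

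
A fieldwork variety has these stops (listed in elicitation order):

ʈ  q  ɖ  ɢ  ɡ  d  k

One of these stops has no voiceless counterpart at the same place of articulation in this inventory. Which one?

/d/

Retroflex: /ʈ/ ~ /ɖ/
Velar: /k/ ~ /ɡ/
Uvular: /q/ ~ /ɢ/
Alveolar: only /d/ (voiced); no voiceless partner.
So /d/ is the unpaired segment.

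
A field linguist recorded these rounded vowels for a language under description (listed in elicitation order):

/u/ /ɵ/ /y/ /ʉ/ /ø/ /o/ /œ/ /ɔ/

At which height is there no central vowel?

low-mid

Front: /y/ (high), /ø/ (high-mid), /œ/ (low-mid).
Central: /ʉ/ (high), /ɵ/ (high-mid).
Back: /u/ (high), /o/ (high-mid), /ɔ/ (low-mid).
Every height has a central member except low-mid, where /ɞ/ would be expected.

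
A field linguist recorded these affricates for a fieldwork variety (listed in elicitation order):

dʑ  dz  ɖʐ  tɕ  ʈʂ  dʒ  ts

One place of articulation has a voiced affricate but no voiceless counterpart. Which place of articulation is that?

postalveolar

alveolar: voiceless /ts/, voiced /dz/.
postalveolar: voiceless —, voiced /dʒ/.
retroflex: voiceless /ʈʂ/, voiced /ɖʐ/.
alveolo-palatal: voiceless /tɕ/, voiced /dʑ/.
Every place of articulation has a voiceless member except postalveolar, where /tʃ/ would be expected.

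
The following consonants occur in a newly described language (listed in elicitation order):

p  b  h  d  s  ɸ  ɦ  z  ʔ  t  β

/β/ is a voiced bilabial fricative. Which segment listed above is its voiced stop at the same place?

/b/

The voiced stop at the same place is a voiced bilabial stop — in this inventory, /b/.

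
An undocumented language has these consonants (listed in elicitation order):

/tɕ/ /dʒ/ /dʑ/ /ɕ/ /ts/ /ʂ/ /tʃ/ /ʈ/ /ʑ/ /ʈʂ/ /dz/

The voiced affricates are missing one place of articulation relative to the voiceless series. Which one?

retroflex

alveolar: voiceless /ts/, voiced /dz/.
postalveolar: voiceless /tʃ/, voiced /dʒ/.
retroflex: voiceless /ʈʂ/, voiced —.
alveolo-palatal: voiceless /tɕ/, voiced /dʑ/.
Every place of articulation has a voiced member except retroflex, where /ɖʐ/ would be expected.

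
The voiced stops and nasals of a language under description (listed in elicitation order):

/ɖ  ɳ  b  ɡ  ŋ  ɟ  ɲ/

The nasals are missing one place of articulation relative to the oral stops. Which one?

bilabial

place of articulation  oral stop  nasal   
bilabial          b         —       
retroflex         ɖ         ɳ       
palatal           ɟ         ɲ       
velar             ɡ         ŋ       
Every place of articulation has a nasal member except bilabial, where /m/ would be expected.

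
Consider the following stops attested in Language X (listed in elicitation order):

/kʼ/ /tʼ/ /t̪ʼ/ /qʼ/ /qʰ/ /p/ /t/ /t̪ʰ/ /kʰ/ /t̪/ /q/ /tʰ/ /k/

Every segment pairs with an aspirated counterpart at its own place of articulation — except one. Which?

Dental: /t̪/ ~ /t̪ʰ/ ~ /t̪ʼ/
Alveolar: /t/ ~ /tʰ/ ~ /tʼ/
Velar: /k/ ~ /kʰ/ ~ /kʼ/
Uvular: /q/ ~ /qʰ/ ~ /qʼ/
Bilabial: only /p/ (plain); no aspirated partner.
So /p/ is the unpaired segment.

/p/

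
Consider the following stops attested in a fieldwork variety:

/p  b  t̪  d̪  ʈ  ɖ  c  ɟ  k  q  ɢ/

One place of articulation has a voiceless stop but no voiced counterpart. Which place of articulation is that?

Voiceless: /p/ (bilabial), /t̪/ (dental), /ʈ/ (retroflex), /c/ (palatal), /k/ (velar), /q/ (uvular).
Voiced: /b/ (bilabial), /d̪/ (dental), /ɖ/ (retroflex), /ɟ/ (palatal), /ɢ/ (uvular).
Every place of articulation has a voiced member except velar, where /ɡ/ would be expected.

velar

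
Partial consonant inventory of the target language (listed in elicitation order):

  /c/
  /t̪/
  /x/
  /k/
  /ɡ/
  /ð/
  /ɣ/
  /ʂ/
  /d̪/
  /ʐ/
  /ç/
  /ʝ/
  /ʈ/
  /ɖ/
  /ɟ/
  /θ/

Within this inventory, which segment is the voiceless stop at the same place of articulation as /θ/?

/θ/ is a voiceless dental fricative.
The voiceless stop at the same place is a voiceless dental stop — in this inventory, /t̪/.

/t̪/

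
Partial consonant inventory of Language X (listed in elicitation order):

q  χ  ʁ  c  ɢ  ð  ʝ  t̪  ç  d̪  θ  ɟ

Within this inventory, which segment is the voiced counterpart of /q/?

/q/ is a voiceless uvular stop.
The voiced counterpart is a voiced uvular stop — in this inventory, /ɢ/.

/ɢ/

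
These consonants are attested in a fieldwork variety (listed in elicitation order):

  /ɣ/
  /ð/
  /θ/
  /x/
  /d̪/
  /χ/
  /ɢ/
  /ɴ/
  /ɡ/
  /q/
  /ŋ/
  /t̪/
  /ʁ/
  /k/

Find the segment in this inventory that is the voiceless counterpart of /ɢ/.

/ɢ/ is a voiced uvular stop.
The voiceless counterpart is a voiceless uvular stop — in this inventory, /q/.

/q/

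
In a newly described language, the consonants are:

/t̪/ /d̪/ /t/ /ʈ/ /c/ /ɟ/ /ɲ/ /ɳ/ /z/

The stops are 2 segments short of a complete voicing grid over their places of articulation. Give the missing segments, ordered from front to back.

place of articulation  voiceless  voiced  
dental            t̪        d̪      
alveolar          t         —       
retroflex         ʈ         —       
palatal           c         ɟ       
Gaps, from front to back: alveolar lacks voiced (/d/); retroflex lacks voiced (/ɖ/).

/d/, /ɖ/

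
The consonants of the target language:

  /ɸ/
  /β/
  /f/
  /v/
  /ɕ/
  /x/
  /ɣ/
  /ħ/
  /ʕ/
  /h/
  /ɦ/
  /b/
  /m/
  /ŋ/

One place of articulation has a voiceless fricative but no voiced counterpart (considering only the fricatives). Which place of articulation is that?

alveolo-palatal

bilabial: voiceless /ɸ/, voiced /β/.
labiodental: voiceless /f/, voiced /v/.
alveolo-palatal: voiceless /ɕ/, voiced —.
velar: voiceless /x/, voiced /ɣ/.
pharyngeal: voiceless /ħ/, voiced /ʕ/.
glottal: voiceless /h/, voiced /ɦ/.
Every place of articulation has a voiced member except alveolo-palatal, where /ʑ/ would be expected.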